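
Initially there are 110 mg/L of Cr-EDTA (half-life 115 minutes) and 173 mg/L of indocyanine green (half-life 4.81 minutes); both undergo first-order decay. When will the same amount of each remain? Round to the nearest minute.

Set 110·(1/2)^(t/115) = 173·(1/2)^(t/4.81).
Taking log₂: log₂(110/173) = t·(1/115 − 1/4.81).
log₂(0.63584) = -0.65327; 1/115 − 1/4.81 = -0.1992.
t = -0.65327 / -0.1992 ≈ 3.2794 minutes.

3 minutes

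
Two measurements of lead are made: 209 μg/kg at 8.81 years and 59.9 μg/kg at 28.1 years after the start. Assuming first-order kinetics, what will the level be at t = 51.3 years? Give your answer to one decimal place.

Over Δt = 28.1 − 8.81 = 19.29 years, the level fell by a factor of 209/59.9 ≈ 3.4891.
n = log₂(3.4891) ≈ 1.8029 half-lives, so t½ = 19.29/1.8029 ≈ 10.7 years.
From t = 28.1 to t = 51.3: 59.9 × (1/2)^((51.3−28.1)/10.7) ≈ 13.326 μg/kg.

13.3 μg/kg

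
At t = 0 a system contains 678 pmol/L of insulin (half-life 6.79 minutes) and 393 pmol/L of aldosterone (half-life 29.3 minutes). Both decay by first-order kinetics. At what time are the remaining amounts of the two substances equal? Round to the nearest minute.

7 minutes

Set 678·(1/2)^(t/6.79) = 393·(1/2)^(t/29.3).
Taking log₂: log₂(678/393) = t·(1/6.79 − 1/29.3).
log₂(1.7252) = 0.78676; 1/6.79 − 1/29.3 = 0.11315.
t = 0.78676 / 0.11315 ≈ 6.9535 minutes.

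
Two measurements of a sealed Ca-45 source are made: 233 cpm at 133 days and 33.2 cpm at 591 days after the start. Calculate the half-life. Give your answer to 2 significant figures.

Over Δt = 591 − 133 = 458 days, the level fell by a factor of 233/33.2 ≈ 7.0181.
n = log₂(7.0181) ≈ 2.8111 half-lives, so t½ = 458/2.8111 ≈ 162.93 days.

160 days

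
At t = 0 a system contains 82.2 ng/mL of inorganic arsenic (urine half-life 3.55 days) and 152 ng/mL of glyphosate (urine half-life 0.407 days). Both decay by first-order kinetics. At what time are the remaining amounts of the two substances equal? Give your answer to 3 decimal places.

Set 82.2·(1/2)^(t/3.55) = 152·(1/2)^(t/0.407).
Taking log₂: log₂(82.2/152) = t·(1/3.55 − 1/0.407).
log₂(0.54079) = -0.88686; 1/3.55 − 1/0.407 = -2.1753.
t = -0.88686 / -2.1753 ≈ 0.40769 days.

0.408 days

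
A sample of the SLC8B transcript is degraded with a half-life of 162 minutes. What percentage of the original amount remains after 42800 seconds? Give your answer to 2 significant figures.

4.7%

42800 seconds = 713.333 minutes.
n = 713.333/162 ≈ 4.4033 half-lives.
Fraction remaining = (1/2)^4.4033 ≈ 0.047258, i.e. 4.7258%.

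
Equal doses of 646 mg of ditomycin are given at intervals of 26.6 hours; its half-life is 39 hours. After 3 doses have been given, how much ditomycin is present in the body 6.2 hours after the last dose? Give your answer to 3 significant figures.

1160 mg

The 3 doses were given 59.4, 32.8, 6.2 hours ago.
Total = 646·(1/2)^(59.4/39) + 646·(1/2)^(32.8/39) + 646·(1/2)^(6.2/39)
      = 224.77 + 360.63 + 578.6 ≈ 1164 mg.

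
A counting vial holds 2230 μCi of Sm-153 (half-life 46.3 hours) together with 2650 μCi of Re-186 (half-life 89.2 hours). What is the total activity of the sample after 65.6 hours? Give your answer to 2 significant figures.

2400 μCi

Sm-153: 2230 × (1/2)^(65.6/46.3) = 2230 × (1/2)^1.4168 ≈ 835.2 μCi.
Re-186: 2650 × (1/2)^(65.6/89.2) = 2650 × (1/2)^0.73543 ≈ 1591.7 μCi.
Total = 835.2 + 1591.7 ≈ 2426.9 μCi.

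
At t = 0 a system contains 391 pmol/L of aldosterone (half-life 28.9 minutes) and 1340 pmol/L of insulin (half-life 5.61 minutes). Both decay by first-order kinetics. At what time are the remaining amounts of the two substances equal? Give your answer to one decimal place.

Set 391·(1/2)^(t/28.9) = 1340·(1/2)^(t/5.61).
Taking log₂: log₂(391/1340) = t·(1/28.9 − 1/5.61).
log₂(0.29179) = -1.777; 1/28.9 − 1/5.61 = -0.14365.
t = -1.777 / -0.14365 ≈ 12.37 minutes.

12.4 minutes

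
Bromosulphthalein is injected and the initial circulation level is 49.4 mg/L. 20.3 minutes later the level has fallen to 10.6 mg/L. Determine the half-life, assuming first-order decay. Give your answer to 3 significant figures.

9.14 minutes

A/A₀ = 10.6/49.4 ≈ 0.21457.
n = log₂(4.6604) ≈ 2.2204 half-lives elapsed in 20.3 minutes.
t½ = 20.3/2.2204 ≈ 9.1423 minutes.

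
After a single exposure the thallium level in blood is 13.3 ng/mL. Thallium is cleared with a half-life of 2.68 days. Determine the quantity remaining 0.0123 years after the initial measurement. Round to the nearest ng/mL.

4 ng/mL

Convert the elapsed time: 0.0123 years = 4.4895 days.
Number of half-lives: n = 4.4895/2.68 ≈ 1.6752.
Remaining = 13.3 × (1/2)^1.6752 = 13.3 × 0.31313 ≈ 4.1646 ng/mL.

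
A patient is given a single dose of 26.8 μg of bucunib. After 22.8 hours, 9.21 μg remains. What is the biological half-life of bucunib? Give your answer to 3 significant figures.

14.8 hours

A/A₀ = 9.21/26.8 ≈ 0.34366.
n = log₂(2.9099) ≈ 1.541 half-lives elapsed in 22.8 hours.
t½ = 22.8/1.541 ≈ 14.796 hours.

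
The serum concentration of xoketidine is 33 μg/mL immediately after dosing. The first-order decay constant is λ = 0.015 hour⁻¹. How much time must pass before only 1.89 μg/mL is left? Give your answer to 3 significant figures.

t½ = ln 2 / λ = 0.69315 / 0.015 ≈ 46.21 hours.
Fraction remaining = 1.89/33 ≈ 0.057273.
n = log₂(33/1.89) = ln(17.46)/ln 2 ≈ 4.126 half-lives.
t = n × t½ = 4.126 × 46.21 ≈ 190.66 hours.

191 hours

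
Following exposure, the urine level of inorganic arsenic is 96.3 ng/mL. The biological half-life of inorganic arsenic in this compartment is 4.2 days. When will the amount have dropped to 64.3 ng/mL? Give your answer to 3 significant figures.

2.45 days

Fraction remaining = 64.3/96.3 ≈ 0.66771.
n = log₂(96.3/64.3) = ln(1.4977)/ln 2 ≈ 0.58272 half-lives.
t = n × t½ = 0.58272 × 4.2 ≈ 2.4474 days.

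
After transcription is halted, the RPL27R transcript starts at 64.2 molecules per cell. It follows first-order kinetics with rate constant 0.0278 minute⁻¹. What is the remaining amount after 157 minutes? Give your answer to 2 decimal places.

0.82 molecules per cell

t½ = ln 2 / λ = 0.69315 / 0.0278 ≈ 24.933 minutes.
Number of half-lives: n = 157/24.933 ≈ 6.2968.
Remaining = 64.2 × (1/2)^6.2968 = 64.2 × 0.01272 ≈ 0.81661 molecules per cell.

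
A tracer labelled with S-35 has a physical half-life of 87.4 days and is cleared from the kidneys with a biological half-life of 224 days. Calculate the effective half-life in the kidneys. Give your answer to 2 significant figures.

63 days

1/t_eff = 1/t_phys + 1/t_biol = 1/87.4 + 1/224 = 0.015906 per day.
t_eff = 87.4 × 224 / (87.4 + 224) ≈ 62.87 days.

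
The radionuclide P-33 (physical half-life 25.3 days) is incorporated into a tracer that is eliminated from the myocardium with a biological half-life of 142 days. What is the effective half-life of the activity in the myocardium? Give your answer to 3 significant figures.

1/t_eff = 1/t_phys + 1/t_biol = 1/25.3 + 1/142 = 0.046568 per day.
t_eff = 25.3 × 142 / (25.3 + 142) ≈ 21.474 days.

21.5 days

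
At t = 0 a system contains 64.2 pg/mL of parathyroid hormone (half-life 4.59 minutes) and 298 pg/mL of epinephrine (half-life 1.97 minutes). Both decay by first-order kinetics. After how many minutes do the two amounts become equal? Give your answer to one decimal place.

7.6 minutes

Set 64.2·(1/2)^(t/4.59) = 298·(1/2)^(t/1.97).
Taking log₂: log₂(64.2/298) = t·(1/4.59 − 1/1.97).
log₂(0.21544) = -2.2147; 1/4.59 − 1/1.97 = -0.28975.
t = -2.2147 / -0.28975 ≈ 7.6434 minutes.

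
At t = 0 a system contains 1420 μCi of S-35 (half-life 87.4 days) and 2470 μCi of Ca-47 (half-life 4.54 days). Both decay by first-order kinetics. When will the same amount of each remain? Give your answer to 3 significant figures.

3.82 days

Set 1420·(1/2)^(t/87.4) = 2470·(1/2)^(t/4.54).
Taking log₂: log₂(1420/2470) = t·(1/87.4 − 1/4.54).
log₂(0.5749) = -0.79862; 1/87.4 − 1/4.54 = -0.20882.
t = -0.79862 / -0.20882 ≈ 3.8244 days.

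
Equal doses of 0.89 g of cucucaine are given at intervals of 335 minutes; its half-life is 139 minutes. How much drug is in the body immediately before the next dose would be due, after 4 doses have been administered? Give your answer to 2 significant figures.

The 4 doses were given 1340, 1005, 670, 335 minutes ago.
Total = 0.89·(1/2)^(1340/139) + 0.89·(1/2)^(1005/139) + 0.89·(1/2)^(670/139) + 0.89·(1/2)^(335/139)
      = 0.0011153 + 0.0059276 + 0.031505 + 0.16745 ≈ 0.206 g.

0.21 g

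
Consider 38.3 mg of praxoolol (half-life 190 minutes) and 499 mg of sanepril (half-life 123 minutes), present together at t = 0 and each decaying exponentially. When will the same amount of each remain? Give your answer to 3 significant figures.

1290 minutes

Set 38.3·(1/2)^(t/190) = 499·(1/2)^(t/123).
Taking log₂: log₂(38.3/499) = t·(1/190 − 1/123).
log₂(0.076754) = -3.7036; 1/190 − 1/123 = -0.0028669.
t = -3.7036 / -0.0028669 ≈ 1291.8 minutes.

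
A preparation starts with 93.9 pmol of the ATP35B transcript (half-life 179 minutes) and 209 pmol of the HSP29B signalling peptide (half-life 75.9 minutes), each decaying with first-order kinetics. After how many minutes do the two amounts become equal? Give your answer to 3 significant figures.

152 minutes

Set 93.9·(1/2)^(t/179) = 209·(1/2)^(t/75.9).
Taking log₂: log₂(93.9/209) = t·(1/179 − 1/75.9).
log₂(0.44928) = -1.1543; 1/179 − 1/75.9 = -0.0075886.
t = -1.1543 / -0.0075886 ≈ 152.11 minutes.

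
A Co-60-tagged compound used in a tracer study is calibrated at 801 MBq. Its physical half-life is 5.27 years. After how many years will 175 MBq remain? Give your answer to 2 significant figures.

12 years

Fraction remaining = 175/801 ≈ 0.21848.
n = log₂(801/175) = ln(4.5771)/ln 2 ≈ 2.1944 half-lives.
t = n × t½ = 2.1944 × 5.27 ≈ 11.565 years.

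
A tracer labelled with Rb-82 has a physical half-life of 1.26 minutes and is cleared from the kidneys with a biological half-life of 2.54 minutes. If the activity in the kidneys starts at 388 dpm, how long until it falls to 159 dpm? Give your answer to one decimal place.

1.1 minutes

1/t_eff = 1/t_phys + 1/t_biol = 1/1.26 + 1/2.54 = 1.1874 per minute.
t_eff = 1.26 × 2.54 / (1.26 + 2.54) ≈ 0.84221 minutes.
n = log₂(388/159) ≈ 1.287; t = 1.287 × 0.84221 ≈ 1.084 minutes.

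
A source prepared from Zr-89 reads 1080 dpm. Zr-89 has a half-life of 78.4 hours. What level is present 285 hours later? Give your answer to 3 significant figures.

86.9 dpm

Number of half-lives: n = 285/78.4 ≈ 3.6352.
Remaining = 1080 × (1/2)^3.6352 = 1080 × 0.080481 ≈ 86.92 dpm.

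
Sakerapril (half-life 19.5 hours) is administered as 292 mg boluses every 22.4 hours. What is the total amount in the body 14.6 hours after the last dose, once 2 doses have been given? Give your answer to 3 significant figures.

The 2 doses were given 37, 14.6 hours ago.
Total = 292·(1/2)^(37/19.5) + 292·(1/2)^(14.6/19.5)
      = 78.379 + 173.78 ≈ 252.16 mg.

252 mg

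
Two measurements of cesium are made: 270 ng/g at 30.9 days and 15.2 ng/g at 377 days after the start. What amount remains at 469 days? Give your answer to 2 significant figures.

Over Δt = 377 − 30.9 = 346.1 days, the level fell by a factor of 270/15.2 ≈ 17.763.
n = log₂(17.763) ≈ 4.1508 half-lives, so t½ = 346.1/4.1508 ≈ 83.381 days.
From t = 377 to t = 469: 15.2 × (1/2)^((469−377)/83.381) ≈ 7.0745 ng/g.

7.1 ng/g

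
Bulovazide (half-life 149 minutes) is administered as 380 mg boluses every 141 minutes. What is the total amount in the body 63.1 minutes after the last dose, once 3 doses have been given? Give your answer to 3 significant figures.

507 mg

The 3 doses were given 345.1, 204.1, 63.1 minutes ago.
Total = 380·(1/2)^(345.1/149) + 380·(1/2)^(204.1/149) + 380·(1/2)^(63.1/149)
      = 76.307 + 147.04 + 283.34 ≈ 506.68 mg.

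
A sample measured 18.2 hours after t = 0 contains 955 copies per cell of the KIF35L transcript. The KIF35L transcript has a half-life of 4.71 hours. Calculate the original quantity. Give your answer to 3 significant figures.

13900 copies per cell

Number of half-lives elapsed: n = 18.2/4.71 ≈ 3.8641.
A₀ = A × 2^n = 955 × 2^3.8641 = 955 × 14.562 ≈ 13907 copies per cell.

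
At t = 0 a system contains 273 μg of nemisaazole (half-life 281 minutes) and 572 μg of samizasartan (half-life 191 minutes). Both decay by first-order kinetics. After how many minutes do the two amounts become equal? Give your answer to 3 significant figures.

636 minutes

Set 273·(1/2)^(t/281) = 572·(1/2)^(t/191).
Taking log₂: log₂(273/572) = t·(1/281 − 1/191).
log₂(0.47727) = -1.0671; 1/281 − 1/191 = -0.0016769.
t = -1.0671 / -0.0016769 ≈ 636.37 minutes.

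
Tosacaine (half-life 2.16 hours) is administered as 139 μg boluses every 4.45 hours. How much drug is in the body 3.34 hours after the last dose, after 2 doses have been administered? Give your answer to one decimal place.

The 2 doses were given 7.79, 3.34 hours ago.
Total = 139·(1/2)^(7.79/2.16) + 139·(1/2)^(3.34/2.16)
      = 11.412 + 47.592 ≈ 59.004 μg.

59.0 μg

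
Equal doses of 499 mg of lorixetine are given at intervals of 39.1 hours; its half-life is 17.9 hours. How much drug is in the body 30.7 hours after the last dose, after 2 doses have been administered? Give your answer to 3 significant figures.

185 mg

The 2 doses were given 69.8, 30.7 hours ago.
Total = 499·(1/2)^(69.8/17.9) + 499·(1/2)^(30.7/17.9)
      = 33.439 + 151.99 ≈ 185.43 mg.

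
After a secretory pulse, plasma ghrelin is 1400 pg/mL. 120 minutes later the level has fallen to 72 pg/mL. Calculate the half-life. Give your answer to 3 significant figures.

28.0 minutes

A/A₀ = 72/1400 ≈ 0.051429.
n = log₂(19.444) ≈ 4.2813 half-lives elapsed in 120 minutes.
t½ = 120/4.2813 ≈ 28.029 minutes.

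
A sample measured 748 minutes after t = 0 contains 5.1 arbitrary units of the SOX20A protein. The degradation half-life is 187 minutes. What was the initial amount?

81.6 arbitrary units

Number of half-lives elapsed: n = 748/187 ≈ 4.
A₀ = A × 2^n = 5.1 × 2^4 = 5.1 × 16 ≈ 81.6 arbitrary units.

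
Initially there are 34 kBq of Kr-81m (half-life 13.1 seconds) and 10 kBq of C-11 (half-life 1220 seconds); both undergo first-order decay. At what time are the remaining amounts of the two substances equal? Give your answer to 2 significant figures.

Set 34·(1/2)^(t/13.1) = 10·(1/2)^(t/1220).
Taking log₂: log₂(34/10) = t·(1/13.1 − 1/1220).
log₂(3.4) = 1.7655; 1/13.1 − 1/1220 = 0.075516.
t = 1.7655 / 0.075516 ≈ 23.38 seconds.

23 seconds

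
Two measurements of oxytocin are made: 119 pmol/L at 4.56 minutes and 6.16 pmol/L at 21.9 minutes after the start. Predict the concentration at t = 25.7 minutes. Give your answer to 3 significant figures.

Over Δt = 21.9 − 4.56 = 17.34 minutes, the level fell by a factor of 119/6.16 ≈ 19.318.
n = log₂(19.318) ≈ 4.2719 half-lives, so t½ = 17.34/4.2719 ≈ 4.0591 minutes.
From t = 21.9 to t = 25.7: 6.16 × (1/2)^((25.7−21.9)/4.0591) ≈ 3.2193 pmol/L.

3.22 pmol/L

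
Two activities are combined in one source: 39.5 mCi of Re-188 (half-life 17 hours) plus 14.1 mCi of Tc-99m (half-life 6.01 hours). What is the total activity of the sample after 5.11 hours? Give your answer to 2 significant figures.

Re-188: 39.5 × (1/2)^(5.11/17) = 39.5 × (1/2)^0.30059 ≈ 32.071 mCi.
Tc-99m: 14.1 × (1/2)^(5.11/6.01) = 14.1 × (1/2)^0.85025 ≈ 7.8211 mCi.
Total = 32.071 + 7.8211 ≈ 39.892 mCi.

40 mCi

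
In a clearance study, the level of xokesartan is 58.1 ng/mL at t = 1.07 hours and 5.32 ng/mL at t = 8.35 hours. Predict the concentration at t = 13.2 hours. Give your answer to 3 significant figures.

1.08 ng/mL

Over Δt = 8.35 − 1.07 = 7.28 hours, the level fell by a factor of 58.1/5.32 ≈ 10.921.
n = log₂(10.921) ≈ 3.449 half-lives, so t½ = 7.28/3.449 ≈ 2.1107 hours.
From t = 8.35 to t = 13.2: 5.32 × (1/2)^((13.2−8.35)/2.1107) ≈ 1.082 ng/mL.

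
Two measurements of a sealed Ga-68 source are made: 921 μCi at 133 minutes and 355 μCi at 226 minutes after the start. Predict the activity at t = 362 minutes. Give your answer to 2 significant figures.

Over Δt = 226 − 133 = 93 minutes, the level fell by a factor of 921/355 ≈ 2.5944.
n = log₂(2.5944) ≈ 1.3754 half-lives, so t½ = 93/1.3754 ≈ 67.618 minutes.
From t = 226 to t = 362: 355 × (1/2)^((362−226)/67.618) ≈ 88.057 μCi.

88 μCi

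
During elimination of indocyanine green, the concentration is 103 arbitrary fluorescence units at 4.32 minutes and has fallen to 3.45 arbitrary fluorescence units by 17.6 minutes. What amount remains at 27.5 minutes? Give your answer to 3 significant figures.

Over Δt = 17.6 − 4.32 = 13.28 minutes, the level fell by a factor of 103/3.45 ≈ 29.855.
n = log₂(29.855) ≈ 4.8999 half-lives, so t½ = 13.28/4.8999 ≈ 2.7103 minutes.
From t = 17.6 to t = 27.5: 3.45 × (1/2)^((27.5−17.6)/2.7103) ≈ 0.2743 arbitrary fluorescence units.

0.274 arbitrary fluorescence units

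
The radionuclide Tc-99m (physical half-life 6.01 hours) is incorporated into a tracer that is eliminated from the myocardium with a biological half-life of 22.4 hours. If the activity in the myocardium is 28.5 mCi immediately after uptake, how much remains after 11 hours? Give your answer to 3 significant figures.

5.70 mCi

1/t_eff = 1/t_phys + 1/t_biol = 1/6.01 + 1/22.4 = 0.21103 per hour.
t_eff = 6.01 × 22.4 / (6.01 + 22.4) ≈ 4.7386 hours.
Remaining = 28.5 × (1/2)^(11/4.7386) = 28.5 × (1/2)^2.3214 ≈ 5.7023 mCi.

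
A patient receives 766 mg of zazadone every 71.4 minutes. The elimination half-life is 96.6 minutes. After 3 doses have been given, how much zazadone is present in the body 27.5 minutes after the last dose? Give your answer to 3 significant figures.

The 3 doses were given 170.3, 98.9, 27.5 minutes ago.
Total = 766·(1/2)^(170.3/96.6) + 766·(1/2)^(98.9/96.6) + 766·(1/2)^(27.5/96.6)
      = 225.7 + 376.73 + 628.83 ≈ 1231.3 mg.

1230 mg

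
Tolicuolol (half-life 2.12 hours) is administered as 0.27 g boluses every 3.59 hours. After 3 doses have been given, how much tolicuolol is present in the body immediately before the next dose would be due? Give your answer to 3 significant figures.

0.117 g

The 3 doses were given 10.77, 7.18, 3.59 hours ago.
Total = 0.27·(1/2)^(10.77/2.12) + 0.27·(1/2)^(7.18/2.12) + 0.27·(1/2)^(3.59/2.12)
      = 0.0079813 + 0.025813 + 0.083484 ≈ 0.11728 g.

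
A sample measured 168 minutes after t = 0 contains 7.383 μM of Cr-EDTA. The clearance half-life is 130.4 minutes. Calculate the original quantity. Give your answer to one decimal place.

18.0 μM

Number of half-lives elapsed: n = 168/130.4 ≈ 1.2883.
A₀ = A × 2^n = 7.383 × 2^1.2883 = 7.383 × 2.4425 ≈ 18.033 μM.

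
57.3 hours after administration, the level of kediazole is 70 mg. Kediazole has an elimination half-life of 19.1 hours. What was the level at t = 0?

Number of half-lives elapsed: n = 57.3/19.1 ≈ 3.
A₀ = A × 2^n = 70 × 2^3 = 70 × 8 ≈ 560 mg.

560 mg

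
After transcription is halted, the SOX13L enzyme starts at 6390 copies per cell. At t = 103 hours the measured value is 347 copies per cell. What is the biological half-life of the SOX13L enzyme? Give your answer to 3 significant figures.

A/A₀ = 347/6390 ≈ 0.054304.
n = log₂(18.415) ≈ 4.2028 half-lives elapsed in 103 hours.
t½ = 103/4.2028 ≈ 24.507 hours.

24.5 hours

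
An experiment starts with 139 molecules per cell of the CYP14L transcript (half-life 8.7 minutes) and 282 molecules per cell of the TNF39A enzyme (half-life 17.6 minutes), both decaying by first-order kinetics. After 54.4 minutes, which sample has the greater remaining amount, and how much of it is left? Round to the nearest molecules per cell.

TNF39A enzyme, 33 molecules per cell

CYP14L transcript: 139 × (1/2)^6.2529 ≈ 1.8227 molecules per cell.
TNF39A enzyme: 282 × (1/2)^3.0909 ≈ 33.097 molecules per cell.
TNF39A enzyme has more remaining, at ≈ 33.097 molecules per cell.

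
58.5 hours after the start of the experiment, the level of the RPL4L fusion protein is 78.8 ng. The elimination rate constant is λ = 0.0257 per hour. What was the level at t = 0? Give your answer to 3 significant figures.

354 ng

t½ = ln 2 / λ = 0.69315 / 0.0257 ≈ 26.971 hours.
Number of half-lives elapsed: n = 58.5/26.971 ≈ 2.169.
A₀ = A × 2^n = 78.8 × 2^2.169 = 78.8 × 4.4972 ≈ 354.38 ng.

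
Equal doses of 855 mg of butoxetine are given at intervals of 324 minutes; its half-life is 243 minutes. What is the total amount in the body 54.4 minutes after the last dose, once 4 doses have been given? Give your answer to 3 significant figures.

The 4 doses were given 1026.4, 702.4, 378.4, 54.4 minutes ago.
Total = 855·(1/2)^(1026.4/243) + 855·(1/2)^(702.4/243) + 855·(1/2)^(378.4/243) + 855·(1/2)^(54.4/243)
      = 45.757 + 115.3 + 290.54 + 732.11 ≈ 1183.7 mg.

1180 mg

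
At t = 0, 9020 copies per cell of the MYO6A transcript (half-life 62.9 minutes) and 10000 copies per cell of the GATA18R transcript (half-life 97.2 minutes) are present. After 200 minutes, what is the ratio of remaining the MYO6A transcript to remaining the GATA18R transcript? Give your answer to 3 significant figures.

0.414

MYO6A transcript: 9020 × (1/2)^(200/62.9) = 9020 × (1/2)^3.1797 ≈ 995.49 copies per cell.
GATA18R transcript: 10000 × (1/2)^(200/97.2) = 10000 × (1/2)^2.0576 ≈ 2402.1 copies per cell.
Ratio ≈ 995.49 / 2402.1 ≈ 0.41442.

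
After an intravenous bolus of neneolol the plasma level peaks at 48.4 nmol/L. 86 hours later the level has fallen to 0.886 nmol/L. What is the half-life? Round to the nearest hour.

15 hours

A/A₀ = 0.886/48.4 ≈ 0.018306.
n = log₂(54.628) ≈ 5.7716 half-lives elapsed in 86 hours.
t½ = 86/5.7716 ≈ 14.901 hours.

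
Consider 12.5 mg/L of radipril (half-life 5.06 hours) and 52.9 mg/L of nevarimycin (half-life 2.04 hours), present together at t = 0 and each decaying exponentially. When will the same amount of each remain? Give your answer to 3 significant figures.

Set 12.5·(1/2)^(t/5.06) = 52.9·(1/2)^(t/2.04).
Taking log₂: log₂(12.5/52.9) = t·(1/5.06 − 1/2.04).
log₂(0.23629) = -2.0813; 1/5.06 − 1/2.04 = -0.29257.
t = -2.0813 / -0.29257 ≈ 7.114 hours.

7.11 hours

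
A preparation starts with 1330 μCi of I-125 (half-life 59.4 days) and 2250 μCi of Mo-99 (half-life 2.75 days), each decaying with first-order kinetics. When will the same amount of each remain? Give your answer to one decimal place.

Set 1330·(1/2)^(t/59.4) = 2250·(1/2)^(t/2.75).
Taking log₂: log₂(1330/2250) = t·(1/59.4 − 1/2.75).
log₂(0.59111) = -0.7585; 1/59.4 − 1/2.75 = -0.3468.
t = -0.7585 / -0.3468 ≈ 2.1871 days.

2.2 days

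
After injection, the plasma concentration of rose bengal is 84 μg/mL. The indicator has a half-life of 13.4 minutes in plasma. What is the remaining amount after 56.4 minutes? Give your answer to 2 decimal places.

Number of half-lives: n = 56.4/13.4 ≈ 4.209.
Remaining = 84 × (1/2)^4.209 = 84 × 0.054073 ≈ 4.5421 μg/mL.

4.54 μg/mL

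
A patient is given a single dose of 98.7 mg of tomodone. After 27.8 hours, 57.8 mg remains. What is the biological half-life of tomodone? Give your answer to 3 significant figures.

A/A₀ = 57.8/98.7 ≈ 0.58561.
n = log₂(1.7076) ≈ 0.77198 half-lives elapsed in 27.8 hours.
t½ = 27.8/0.77198 ≈ 36.011 hours.

36.0 hours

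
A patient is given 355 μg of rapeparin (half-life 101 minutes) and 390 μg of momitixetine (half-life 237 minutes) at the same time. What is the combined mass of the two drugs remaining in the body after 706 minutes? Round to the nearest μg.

52 μg

rapeparin: 355 × (1/2)^(706/101) = 355 × (1/2)^6.9901 ≈ 2.7925 μg.
momitixetine: 390 × (1/2)^(706/237) = 390 × (1/2)^2.9789 ≈ 49.468 μg.
Total = 2.7925 + 49.468 ≈ 52.261 μg.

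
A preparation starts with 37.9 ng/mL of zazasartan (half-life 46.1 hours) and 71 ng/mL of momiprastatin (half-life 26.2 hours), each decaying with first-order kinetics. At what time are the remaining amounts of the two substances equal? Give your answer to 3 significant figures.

55.0 hours

Set 37.9·(1/2)^(t/46.1) = 71·(1/2)^(t/26.2).
Taking log₂: log₂(37.9/71) = t·(1/46.1 − 1/26.2).
log₂(0.5338) = -0.90562; 1/46.1 − 1/26.2 = -0.016476.
t = -0.90562 / -0.016476 ≈ 54.966 hours.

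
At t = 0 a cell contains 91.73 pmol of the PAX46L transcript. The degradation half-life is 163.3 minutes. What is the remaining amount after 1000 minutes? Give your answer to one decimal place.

Number of half-lives: n = 1000/163.3 ≈ 6.1237.
Remaining = 91.73 × (1/2)^6.1237 = 91.73 × 0.014341 ≈ 1.3155 pmol.

1.3 pmol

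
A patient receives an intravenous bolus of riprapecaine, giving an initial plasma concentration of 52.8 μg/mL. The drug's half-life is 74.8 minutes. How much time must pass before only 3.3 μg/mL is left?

299.2 minutes

3.3/52.8 = 1/16, so 4 half-lives have elapsed.
t = 4 × 74.8 = 299.2 minutes.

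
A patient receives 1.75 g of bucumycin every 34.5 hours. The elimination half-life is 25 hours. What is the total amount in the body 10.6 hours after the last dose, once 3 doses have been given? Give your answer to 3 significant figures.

2.00 g

The 3 doses were given 79.6, 45.1, 10.6 hours ago.
Total = 1.75·(1/2)^(79.6/25) + 1.75·(1/2)^(45.1/25) + 1.75·(1/2)^(10.6/25)
      = 0.19256 + 0.50116 + 1.3044 ≈ 1.9981 g.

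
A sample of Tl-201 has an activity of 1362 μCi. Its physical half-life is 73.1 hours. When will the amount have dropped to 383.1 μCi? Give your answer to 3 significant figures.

Fraction remaining = 383.1/1362 ≈ 0.28128.
n = log₂(1362/383.1) = ln(3.5552)/ln 2 ≈ 1.8299 half-lives.
t = n × t½ = 1.8299 × 73.1 ≈ 133.77 hours.

134 hours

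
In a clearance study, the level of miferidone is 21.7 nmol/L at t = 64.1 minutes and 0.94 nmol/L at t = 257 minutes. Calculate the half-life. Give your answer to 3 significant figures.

42.6 minutes

Over Δt = 257 − 64.1 = 192.9 minutes, the level fell by a factor of 21.7/0.94 ≈ 23.085.
n = log₂(23.085) ≈ 4.5289 half-lives, so t½ = 192.9/4.5289 ≈ 42.593 minutes.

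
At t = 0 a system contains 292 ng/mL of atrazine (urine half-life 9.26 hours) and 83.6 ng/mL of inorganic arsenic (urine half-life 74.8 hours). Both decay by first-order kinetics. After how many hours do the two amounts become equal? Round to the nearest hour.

Set 292·(1/2)^(t/9.26) = 83.6·(1/2)^(t/74.8).
Taking log₂: log₂(292/83.6) = t·(1/9.26 − 1/74.8).
log₂(3.4928) = 1.8044; 1/9.26 − 1/74.8 = 0.094622.
t = 1.8044 / 0.094622 ≈ 19.069 hours.

19 hours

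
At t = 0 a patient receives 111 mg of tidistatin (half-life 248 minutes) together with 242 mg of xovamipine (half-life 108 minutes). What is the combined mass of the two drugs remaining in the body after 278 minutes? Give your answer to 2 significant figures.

tidistatin: 111 × (1/2)^(278/248) = 111 × (1/2)^1.121 ≈ 51.036 mg.
xovamipine: 242 × (1/2)^(278/108) = 242 × (1/2)^2.5741 ≈ 40.639 mg.
Total = 51.036 + 40.639 ≈ 91.675 mg.

92 mg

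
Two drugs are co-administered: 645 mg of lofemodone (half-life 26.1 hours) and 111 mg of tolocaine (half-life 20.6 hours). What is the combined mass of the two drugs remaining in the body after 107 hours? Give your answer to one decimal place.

40.7 mg

lofemodone: 645 × (1/2)^(107/26.1) = 645 × (1/2)^4.0996 ≈ 37.623 mg.
tolocaine: 111 × (1/2)^(107/20.6) = 111 × (1/2)^5.1942 ≈ 3.0319 mg.
Total = 37.623 + 3.0319 ≈ 40.655 mg.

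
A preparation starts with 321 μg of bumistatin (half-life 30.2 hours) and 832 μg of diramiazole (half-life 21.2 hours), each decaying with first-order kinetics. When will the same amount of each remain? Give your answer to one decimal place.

97.7 hours

Set 321·(1/2)^(t/30.2) = 832·(1/2)^(t/21.2).
Taking log₂: log₂(321/832) = t·(1/30.2 − 1/21.2).
log₂(0.38582) = -1.374; 1/30.2 − 1/21.2 = -0.014057.
t = -1.374 / -0.014057 ≈ 97.744 hours.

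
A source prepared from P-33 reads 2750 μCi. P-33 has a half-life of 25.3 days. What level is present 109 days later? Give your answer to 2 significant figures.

Number of half-lives: n = 109/25.3 ≈ 4.3083.
Remaining = 2750 × (1/2)^4.3083 = 2750 × 0.050475 ≈ 138.8 μCi.

140 μCi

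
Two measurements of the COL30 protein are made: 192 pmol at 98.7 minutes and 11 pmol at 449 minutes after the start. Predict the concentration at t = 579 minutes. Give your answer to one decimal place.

3.8 pmol

Over Δt = 449 − 98.7 = 350.3 minutes, the level fell by a factor of 192/11 ≈ 17.455.
n = log₂(17.455) ≈ 4.1255 half-lives, so t½ = 350.3/4.1255 ≈ 84.91 minutes.
From t = 449 to t = 579: 11 × (1/2)^((579−449)/84.91) ≈ 3.8063 pmol.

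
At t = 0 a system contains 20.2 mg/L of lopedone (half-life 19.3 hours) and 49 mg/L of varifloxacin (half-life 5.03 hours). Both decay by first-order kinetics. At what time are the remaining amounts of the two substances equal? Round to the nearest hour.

9 hours

Set 20.2·(1/2)^(t/19.3) = 49·(1/2)^(t/5.03).
Taking log₂: log₂(20.2/49) = t·(1/19.3 − 1/5.03).
log₂(0.41224) = -1.2784; 1/19.3 − 1/5.03 = -0.14699.
t = -1.2784 / -0.14699 ≈ 8.6972 hours.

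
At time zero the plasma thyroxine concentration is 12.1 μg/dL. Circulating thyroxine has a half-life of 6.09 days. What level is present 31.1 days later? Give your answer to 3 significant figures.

Number of half-lives: n = 31.1/6.09 ≈ 5.1067.
Remaining = 12.1 × (1/2)^5.1067 = 12.1 × 0.029022 ≈ 0.35116 μg/dL.

0.351 μg/dL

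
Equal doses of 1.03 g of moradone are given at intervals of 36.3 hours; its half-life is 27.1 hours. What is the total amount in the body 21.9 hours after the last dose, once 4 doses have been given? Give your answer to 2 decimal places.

0.95 g

The 4 doses were given 130.8, 94.5, 58.2, 21.9 hours ago.
Total = 1.03·(1/2)^(130.8/27.1) + 1.03·(1/2)^(94.5/27.1) + 1.03·(1/2)^(58.2/27.1) + 1.03·(1/2)^(21.9/27.1)
      = 0.036299 + 0.091859 + 0.23246 + 0.58826 ≈ 0.94888 g.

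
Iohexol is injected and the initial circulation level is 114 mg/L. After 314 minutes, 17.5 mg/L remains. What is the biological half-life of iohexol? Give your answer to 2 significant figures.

120 minutes

A/A₀ = 17.5/114 ≈ 0.15351.
n = log₂(6.5143) ≈ 2.7036 half-lives elapsed in 314 minutes.
t½ = 314/2.7036 ≈ 116.14 minutes.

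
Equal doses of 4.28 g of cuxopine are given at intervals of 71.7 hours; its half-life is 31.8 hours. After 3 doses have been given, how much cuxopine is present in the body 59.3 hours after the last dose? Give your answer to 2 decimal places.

The 3 doses were given 202.7, 131, 59.3 hours ago.
Total = 4.28·(1/2)^(202.7/31.8) + 4.28·(1/2)^(131/31.8) + 4.28·(1/2)^(59.3/31.8)
      = 0.051596 + 0.24624 + 1.1751 ≈ 1.473 g.

1.47 g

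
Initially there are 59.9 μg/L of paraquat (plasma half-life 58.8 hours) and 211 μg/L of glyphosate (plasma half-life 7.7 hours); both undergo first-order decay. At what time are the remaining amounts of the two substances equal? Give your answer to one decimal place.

Set 59.9·(1/2)^(t/58.8) = 211·(1/2)^(t/7.7).
Taking log₂: log₂(59.9/211) = t·(1/58.8 − 1/7.7).
log₂(0.28389) = -1.8166; 1/58.8 − 1/7.7 = -0.11286.
t = -1.8166 / -0.11286 ≈ 16.096 hours.

16.1 hours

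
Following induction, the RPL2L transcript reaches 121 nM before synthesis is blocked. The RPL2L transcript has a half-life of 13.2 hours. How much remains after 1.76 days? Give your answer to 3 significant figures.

13.2 nM

Convert the elapsed time: 1.76 days = 42.24 hours.
Number of half-lives: n = 42.24/13.2 ≈ 3.2.
Remaining = 121 × (1/2)^3.2 = 121 × 0.10882 ≈ 13.167 nM.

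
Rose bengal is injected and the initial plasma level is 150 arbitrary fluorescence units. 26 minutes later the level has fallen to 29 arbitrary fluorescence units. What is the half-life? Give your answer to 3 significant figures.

11.0 minutes

A/A₀ = 29/150 ≈ 0.19333.
n = log₂(5.1724) ≈ 2.3708 half-lives elapsed in 26 minutes.
t½ = 26/2.3708 ≈ 10.967 minutes.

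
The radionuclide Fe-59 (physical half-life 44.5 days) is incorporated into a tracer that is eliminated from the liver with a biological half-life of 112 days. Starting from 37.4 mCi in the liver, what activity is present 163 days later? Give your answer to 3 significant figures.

1.08 mCi

1/t_eff = 1/t_phys + 1/t_biol = 1/44.5 + 1/112 = 0.0314 per day.
t_eff = 44.5 × 112 / (44.5 + 112) ≈ 31.847 days.
Remaining = 37.4 × (1/2)^(163/31.847) = 37.4 × (1/2)^5.1183 ≈ 1.0768 mCi.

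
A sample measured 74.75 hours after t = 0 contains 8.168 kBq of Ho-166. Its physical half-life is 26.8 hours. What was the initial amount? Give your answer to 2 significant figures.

Number of half-lives elapsed: n = 74.75/26.8 ≈ 2.7892.
A₀ = A × 2^n = 8.168 × 2^2.7892 = 8.168 × 6.9124 ≈ 56.46 kBq.

56 kBq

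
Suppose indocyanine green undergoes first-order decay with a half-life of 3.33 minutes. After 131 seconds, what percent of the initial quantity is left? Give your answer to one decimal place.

131 seconds = 2.18333 minutes.
n = 2.18333/3.33 ≈ 0.65566 half-lives.
Fraction remaining = (1/2)^0.65566 ≈ 0.63479, i.e. 63.479%.

63.5%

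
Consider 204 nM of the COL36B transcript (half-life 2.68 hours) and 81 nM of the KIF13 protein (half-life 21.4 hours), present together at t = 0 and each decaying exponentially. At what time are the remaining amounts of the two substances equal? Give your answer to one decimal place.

4.1 hours

Set 204·(1/2)^(t/2.68) = 81·(1/2)^(t/21.4).
Taking log₂: log₂(204/81) = t·(1/2.68 − 1/21.4).
log₂(2.5185) = 1.3326; 1/2.68 − 1/21.4 = 0.32641.
t = 1.3326 / 0.32641 ≈ 4.0826 hours.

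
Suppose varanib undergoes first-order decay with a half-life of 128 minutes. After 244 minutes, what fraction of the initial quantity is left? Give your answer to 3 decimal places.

0.267

n = 244/128 ≈ 1.9062 half-lives.
Fraction remaining = (1/2)^1.9062 ≈ 0.26679.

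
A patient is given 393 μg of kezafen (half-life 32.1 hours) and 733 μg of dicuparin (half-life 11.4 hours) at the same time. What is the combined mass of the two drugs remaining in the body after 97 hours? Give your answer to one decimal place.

kezafen: 393 × (1/2)^(97/32.1) = 393 × (1/2)^3.0218 ≈ 48.388 μg.
dicuparin: 733 × (1/2)^(97/11.4) = 733 × (1/2)^8.5088 ≈ 2.0124 μg.
Total = 48.388 + 2.0124 ≈ 50.4 μg.

50.4 μg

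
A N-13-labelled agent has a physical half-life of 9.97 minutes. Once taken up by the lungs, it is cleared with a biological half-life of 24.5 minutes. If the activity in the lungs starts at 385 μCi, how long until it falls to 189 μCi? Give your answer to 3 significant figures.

1/t_eff = 1/t_phys + 1/t_biol = 1/9.97 + 1/24.5 = 0.14112 per minute.
t_eff = 9.97 × 24.5 / (9.97 + 24.5) ≈ 7.0863 minutes.
n = log₂(385/189) ≈ 1.0265; t = 1.0265 × 7.0863 ≈ 7.2739 minutes.

7.27 minutes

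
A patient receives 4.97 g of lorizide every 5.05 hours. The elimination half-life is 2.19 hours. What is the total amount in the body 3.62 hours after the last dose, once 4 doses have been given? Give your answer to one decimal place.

2.0 g

The 4 doses were given 18.77, 13.72, 8.67, 3.62 hours ago.
Total = 4.97·(1/2)^(18.77/2.19) + 4.97·(1/2)^(13.72/2.19) + 4.97·(1/2)^(8.67/2.19) + 4.97·(1/2)^(3.62/2.19)
      = 0.013071 + 0.064633 + 0.3196 + 1.5804 ≈ 1.9777 g.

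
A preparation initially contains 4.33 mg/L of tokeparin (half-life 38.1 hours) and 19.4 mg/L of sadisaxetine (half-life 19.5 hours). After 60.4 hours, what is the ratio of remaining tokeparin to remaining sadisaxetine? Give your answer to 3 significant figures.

0.637

tokeparin: 4.33 × (1/2)^(60.4/38.1) = 4.33 × (1/2)^1.5853 ≈ 1.443 mg/L.
sadisaxetine: 19.4 × (1/2)^(60.4/19.5) = 19.4 × (1/2)^3.0974 ≈ 2.2666 mg/L.
Ratio ≈ 1.443 / 2.2666 ≈ 0.63663.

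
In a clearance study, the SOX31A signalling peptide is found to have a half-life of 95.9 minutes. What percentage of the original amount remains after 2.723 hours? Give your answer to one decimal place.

2.723 hours = 163.38 minutes.
n = 163.38/95.9 ≈ 1.7036 half-lives.
Fraction remaining = (1/2)^1.7036 ≈ 0.30701, i.e. 30.701%.

30.7%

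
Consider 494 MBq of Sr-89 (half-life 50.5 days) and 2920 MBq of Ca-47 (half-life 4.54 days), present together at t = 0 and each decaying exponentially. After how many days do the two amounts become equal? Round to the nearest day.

13 days

Set 494·(1/2)^(t/50.5) = 2920·(1/2)^(t/4.54).
Taking log₂: log₂(494/2920) = t·(1/50.5 − 1/4.54).
log₂(0.16918) = -2.5634; 1/50.5 − 1/4.54 = -0.20046.
t = -2.5634 / -0.20046 ≈ 12.787 days.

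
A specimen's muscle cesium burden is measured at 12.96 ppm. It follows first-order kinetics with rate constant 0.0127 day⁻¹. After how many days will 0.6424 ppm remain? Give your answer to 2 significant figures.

240 days

t½ = ln 2 / λ = 0.69315 / 0.0127 ≈ 54.579 days.
Fraction remaining = 0.6424/12.96 ≈ 0.049568.
n = log₂(12.96/0.6424) = ln(20.174)/ln 2 ≈ 4.3345 half-lives.
t = n × t½ = 4.3345 × 54.579 ≈ 236.57 days.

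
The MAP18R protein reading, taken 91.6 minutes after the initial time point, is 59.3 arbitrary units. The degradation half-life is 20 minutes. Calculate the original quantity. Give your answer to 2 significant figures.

1400 arbitrary units

Number of half-lives elapsed: n = 91.6/20 ≈ 4.58.
A₀ = A × 2^n = 59.3 × 2^4.58 = 59.3 × 23.918 ≈ 1418.3 arbitrary units.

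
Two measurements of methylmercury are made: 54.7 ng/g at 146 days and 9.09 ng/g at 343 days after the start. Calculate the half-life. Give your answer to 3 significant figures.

76.1 days

Over Δt = 343 − 146 = 197 days, the level fell by a factor of 54.7/9.09 ≈ 6.0176.
n = log₂(6.0176) ≈ 2.5892 half-lives, so t½ = 197/2.5892 ≈ 76.086 days.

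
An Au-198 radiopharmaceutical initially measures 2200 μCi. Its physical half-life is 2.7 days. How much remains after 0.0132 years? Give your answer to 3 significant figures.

Convert the elapsed time: 0.0132 years = 4.818 days.
Number of half-lives: n = 4.818/2.7 ≈ 1.7844.
Remaining = 2200 × (1/2)^1.7844 = 2200 × 0.29029 ≈ 638.63 μCi.

639 μCi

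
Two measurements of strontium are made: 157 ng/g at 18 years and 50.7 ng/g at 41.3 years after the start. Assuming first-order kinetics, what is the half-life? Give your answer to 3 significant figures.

Over Δt = 41.3 − 18 = 23.3 years, the level fell by a factor of 157/50.7 ≈ 3.0966.
n = log₂(3.0966) ≈ 1.6307 half-lives, so t½ = 23.3/1.6307 ≈ 14.288 years.

14.3 years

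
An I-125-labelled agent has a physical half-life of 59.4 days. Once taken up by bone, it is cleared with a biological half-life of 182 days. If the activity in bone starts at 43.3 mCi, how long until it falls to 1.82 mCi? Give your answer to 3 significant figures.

205 days

1/t_eff = 1/t_phys + 1/t_biol = 1/59.4 + 1/182 = 0.02233 per day.
t_eff = 59.4 × 182 / (59.4 + 182) ≈ 44.784 days.
n = log₂(43.3/1.82) ≈ 4.5724; t = 4.5724 × 44.784 ≈ 204.77 days.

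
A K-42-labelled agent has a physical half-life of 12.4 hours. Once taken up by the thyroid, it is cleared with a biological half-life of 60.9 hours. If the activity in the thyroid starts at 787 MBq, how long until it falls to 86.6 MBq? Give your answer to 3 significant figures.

32.8 hours

1/t_eff = 1/t_phys + 1/t_biol = 1/12.4 + 1/60.9 = 0.097066 per hour.
t_eff = 12.4 × 60.9 / (12.4 + 60.9) ≈ 10.302 hours.
n = log₂(787/86.6) ≈ 3.1839; t = 3.1839 × 10.302 ≈ 32.802 hours.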